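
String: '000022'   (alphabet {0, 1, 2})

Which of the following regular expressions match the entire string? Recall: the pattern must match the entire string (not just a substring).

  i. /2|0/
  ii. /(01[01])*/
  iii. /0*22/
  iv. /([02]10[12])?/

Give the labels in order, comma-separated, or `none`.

i → no match
ii → no match
iii → match
iv → no match

iii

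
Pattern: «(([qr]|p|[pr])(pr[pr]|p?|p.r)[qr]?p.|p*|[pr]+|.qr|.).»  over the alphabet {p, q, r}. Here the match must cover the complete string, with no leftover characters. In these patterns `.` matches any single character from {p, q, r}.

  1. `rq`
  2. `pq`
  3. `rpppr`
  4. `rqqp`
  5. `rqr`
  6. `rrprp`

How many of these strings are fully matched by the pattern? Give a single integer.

4

1 → match
2 → match
3 → match
4 → no match
5 → no match
6 → match
Total matched: 4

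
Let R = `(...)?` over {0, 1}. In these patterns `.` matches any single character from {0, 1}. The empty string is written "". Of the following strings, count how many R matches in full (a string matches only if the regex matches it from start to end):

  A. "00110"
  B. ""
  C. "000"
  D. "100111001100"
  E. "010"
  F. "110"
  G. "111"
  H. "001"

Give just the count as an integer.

A. "00110" → no match
B. "" → match
C. "000" → match
D. "100111001100" → no match
E. "010" → match
F. "110" → match
G. "111" → match
H. "001" → match
Total matched: 6

6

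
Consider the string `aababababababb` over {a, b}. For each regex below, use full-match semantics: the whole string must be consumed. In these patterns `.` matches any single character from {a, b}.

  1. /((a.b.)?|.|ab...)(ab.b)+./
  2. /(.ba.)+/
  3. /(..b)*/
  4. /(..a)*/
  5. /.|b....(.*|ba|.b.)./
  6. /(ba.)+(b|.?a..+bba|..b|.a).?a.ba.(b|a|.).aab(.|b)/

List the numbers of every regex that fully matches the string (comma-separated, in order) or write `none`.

1

1 → match
2 → no match
3 → no match
4 → no match
5 → no match
6 → no match — must start with `ba`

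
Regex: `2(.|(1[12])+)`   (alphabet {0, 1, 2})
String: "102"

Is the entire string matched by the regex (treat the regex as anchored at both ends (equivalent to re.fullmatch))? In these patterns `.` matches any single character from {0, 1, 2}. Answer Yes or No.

Every match must start with "2", but "102" does not.

No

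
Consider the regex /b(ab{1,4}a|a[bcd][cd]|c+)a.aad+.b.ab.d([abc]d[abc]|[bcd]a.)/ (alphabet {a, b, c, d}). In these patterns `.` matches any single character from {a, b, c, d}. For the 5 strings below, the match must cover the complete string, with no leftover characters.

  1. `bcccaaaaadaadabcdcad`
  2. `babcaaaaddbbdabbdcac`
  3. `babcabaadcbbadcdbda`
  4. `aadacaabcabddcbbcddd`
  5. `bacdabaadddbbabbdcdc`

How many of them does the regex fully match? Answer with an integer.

1 → no match
2 → match
3 → no match
4 → no match — must start with `b`
5 → match
Total matched: 2

2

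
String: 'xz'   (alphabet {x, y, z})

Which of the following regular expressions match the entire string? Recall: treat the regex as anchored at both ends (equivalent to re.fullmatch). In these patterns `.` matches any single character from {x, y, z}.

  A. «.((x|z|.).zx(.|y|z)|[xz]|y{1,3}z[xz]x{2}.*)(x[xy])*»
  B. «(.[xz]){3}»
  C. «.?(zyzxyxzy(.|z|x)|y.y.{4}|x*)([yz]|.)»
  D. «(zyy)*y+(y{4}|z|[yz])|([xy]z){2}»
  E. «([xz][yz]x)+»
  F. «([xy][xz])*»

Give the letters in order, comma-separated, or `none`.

A → match
B → no match
C → match
D → no match
E → no match — must end with 'x'
F → match

A, C, F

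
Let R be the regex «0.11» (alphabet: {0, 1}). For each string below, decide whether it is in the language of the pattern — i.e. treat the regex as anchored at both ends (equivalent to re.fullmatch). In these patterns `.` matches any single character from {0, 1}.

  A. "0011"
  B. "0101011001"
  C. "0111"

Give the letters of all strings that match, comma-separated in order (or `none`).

A → match
B → no match — must end with "11"
C → match

A, C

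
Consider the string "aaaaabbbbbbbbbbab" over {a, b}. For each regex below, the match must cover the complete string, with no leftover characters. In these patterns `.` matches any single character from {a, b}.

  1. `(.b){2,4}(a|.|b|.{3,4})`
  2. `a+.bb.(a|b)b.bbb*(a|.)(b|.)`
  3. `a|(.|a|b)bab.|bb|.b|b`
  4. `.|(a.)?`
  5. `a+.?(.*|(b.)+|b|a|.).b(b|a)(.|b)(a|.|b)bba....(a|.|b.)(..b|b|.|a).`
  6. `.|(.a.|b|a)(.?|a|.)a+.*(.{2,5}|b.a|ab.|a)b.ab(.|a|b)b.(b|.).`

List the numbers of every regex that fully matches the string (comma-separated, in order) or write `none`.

1 → no match
2 → match
3 → no match
4 → no match
5 → no match
6 → no match

2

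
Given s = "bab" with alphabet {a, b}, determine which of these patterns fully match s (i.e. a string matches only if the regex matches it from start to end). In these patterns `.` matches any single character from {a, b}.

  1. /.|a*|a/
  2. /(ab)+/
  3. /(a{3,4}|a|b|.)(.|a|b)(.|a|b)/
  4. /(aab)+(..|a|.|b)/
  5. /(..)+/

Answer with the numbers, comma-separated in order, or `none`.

3

1 → no match
2 → no match — must start with "ab"
3 → match
4 → no match — must start with "aab"
5 → no match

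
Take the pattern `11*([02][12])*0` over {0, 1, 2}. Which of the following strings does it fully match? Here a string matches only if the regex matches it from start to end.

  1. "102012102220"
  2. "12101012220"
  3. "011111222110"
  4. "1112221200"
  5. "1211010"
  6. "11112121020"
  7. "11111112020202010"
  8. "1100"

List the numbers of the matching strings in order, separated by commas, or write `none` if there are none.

1 → match
2 → no match
3 → no match — must start with "1"
4 → no match
5 → no match
6 → match
7 → no match
8 → no match

1, 6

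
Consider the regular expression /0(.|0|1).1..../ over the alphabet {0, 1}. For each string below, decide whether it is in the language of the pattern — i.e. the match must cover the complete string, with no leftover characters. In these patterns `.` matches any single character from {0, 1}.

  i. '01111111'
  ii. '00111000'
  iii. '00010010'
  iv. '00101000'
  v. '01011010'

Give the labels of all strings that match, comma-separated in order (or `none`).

i, ii, iii, v

i → match
ii → match
iii → match
iv → no match
v → match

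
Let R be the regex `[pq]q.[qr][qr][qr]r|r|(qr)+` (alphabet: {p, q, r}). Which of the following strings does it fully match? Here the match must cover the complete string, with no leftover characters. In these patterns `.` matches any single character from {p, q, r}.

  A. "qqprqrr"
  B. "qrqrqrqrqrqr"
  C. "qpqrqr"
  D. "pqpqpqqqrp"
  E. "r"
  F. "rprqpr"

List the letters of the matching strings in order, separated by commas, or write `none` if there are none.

A → match
B → match
C → no match
D → no match
E → match
F → no match

A, B, E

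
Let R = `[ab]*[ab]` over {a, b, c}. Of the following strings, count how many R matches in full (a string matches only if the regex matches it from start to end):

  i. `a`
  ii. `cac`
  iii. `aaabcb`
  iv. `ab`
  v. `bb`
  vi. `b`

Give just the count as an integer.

4

i → match
ii → no match
iii → no match
iv → match
v → match
vi → match
Total matched: 4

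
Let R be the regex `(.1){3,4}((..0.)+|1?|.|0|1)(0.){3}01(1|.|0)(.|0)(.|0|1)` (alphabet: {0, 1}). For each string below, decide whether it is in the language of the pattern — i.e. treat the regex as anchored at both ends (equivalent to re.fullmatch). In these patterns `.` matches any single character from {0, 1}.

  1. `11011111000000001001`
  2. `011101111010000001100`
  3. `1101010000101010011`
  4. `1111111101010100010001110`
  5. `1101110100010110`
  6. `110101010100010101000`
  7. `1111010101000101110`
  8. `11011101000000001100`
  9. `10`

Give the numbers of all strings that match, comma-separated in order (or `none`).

1 → match
2 → no match
3 → no match
4 → match
5 → no match
6 → match
7 → match
8 → match
9 → no match

1, 4, 6, 7, 8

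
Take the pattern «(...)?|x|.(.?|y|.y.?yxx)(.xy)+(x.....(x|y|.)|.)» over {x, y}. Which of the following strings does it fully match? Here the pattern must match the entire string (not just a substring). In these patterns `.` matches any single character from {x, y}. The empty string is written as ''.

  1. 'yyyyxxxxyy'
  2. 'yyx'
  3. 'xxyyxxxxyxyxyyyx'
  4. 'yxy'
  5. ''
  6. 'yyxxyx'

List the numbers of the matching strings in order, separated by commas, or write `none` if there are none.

1. 'yyyyxxxxyy' → match
2. 'yyx' → match
3 → match
4. 'yxy' → match
5. '' → match
6. 'yyxxyx' → match

1, 2, 3, 4, 5, 6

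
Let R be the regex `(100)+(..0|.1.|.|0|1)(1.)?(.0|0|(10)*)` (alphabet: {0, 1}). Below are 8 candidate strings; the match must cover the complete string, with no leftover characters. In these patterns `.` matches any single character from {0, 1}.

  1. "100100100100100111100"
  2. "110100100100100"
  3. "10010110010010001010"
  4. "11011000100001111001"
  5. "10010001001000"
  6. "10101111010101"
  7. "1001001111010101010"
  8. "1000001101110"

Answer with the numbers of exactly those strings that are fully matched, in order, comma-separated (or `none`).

1, 7

1 → match
2 → no match — must start with "100"
3 → no match
4 → no match — must start with "100"
5 → no match
6 → no match — must start with "100"
7 → match
8 → no match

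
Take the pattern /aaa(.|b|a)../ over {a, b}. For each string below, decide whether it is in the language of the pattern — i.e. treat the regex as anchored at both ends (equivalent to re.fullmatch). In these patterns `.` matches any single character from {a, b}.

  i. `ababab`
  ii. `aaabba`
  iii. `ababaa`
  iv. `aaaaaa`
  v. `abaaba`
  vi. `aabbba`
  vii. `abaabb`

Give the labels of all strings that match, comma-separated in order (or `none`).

ii, iv

i → no match — must start with `aaa`
ii → match
iii → no match — must start with `aaa`
iv → match
v → no match — must start with `aaa`
vi → no match — must start with `aaa`
vii → no match — must start with `aaa`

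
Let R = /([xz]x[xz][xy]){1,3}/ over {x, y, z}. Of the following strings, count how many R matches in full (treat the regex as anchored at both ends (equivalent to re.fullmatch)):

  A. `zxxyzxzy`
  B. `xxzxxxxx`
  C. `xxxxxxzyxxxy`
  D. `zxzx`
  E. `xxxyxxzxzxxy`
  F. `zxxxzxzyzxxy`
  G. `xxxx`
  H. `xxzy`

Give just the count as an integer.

8

A → match
B → match
C → match
D → match
E → match
F → match
G → match
H → match
Total matched: 8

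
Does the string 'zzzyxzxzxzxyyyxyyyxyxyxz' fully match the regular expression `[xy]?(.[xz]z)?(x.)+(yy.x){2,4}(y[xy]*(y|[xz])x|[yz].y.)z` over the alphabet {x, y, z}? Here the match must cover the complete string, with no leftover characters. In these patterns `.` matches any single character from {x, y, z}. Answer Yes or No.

No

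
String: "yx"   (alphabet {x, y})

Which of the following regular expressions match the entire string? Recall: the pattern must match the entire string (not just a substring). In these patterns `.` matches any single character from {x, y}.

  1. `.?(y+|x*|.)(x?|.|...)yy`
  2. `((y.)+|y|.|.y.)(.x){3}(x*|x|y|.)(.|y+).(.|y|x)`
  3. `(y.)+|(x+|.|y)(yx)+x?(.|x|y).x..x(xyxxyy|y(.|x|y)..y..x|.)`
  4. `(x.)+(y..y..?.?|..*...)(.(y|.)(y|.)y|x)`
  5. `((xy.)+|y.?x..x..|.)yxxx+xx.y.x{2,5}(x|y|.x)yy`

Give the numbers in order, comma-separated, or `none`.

3

1 → no match — must end with "yy"
2 → no match
3 → match
4 → no match — must start with "x"
5 → no match — must end with "yy"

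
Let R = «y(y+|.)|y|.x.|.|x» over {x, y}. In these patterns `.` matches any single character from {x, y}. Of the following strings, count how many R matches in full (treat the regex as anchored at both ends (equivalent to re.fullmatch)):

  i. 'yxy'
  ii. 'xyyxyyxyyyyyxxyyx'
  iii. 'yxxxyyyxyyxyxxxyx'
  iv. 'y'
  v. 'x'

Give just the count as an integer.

3

i → match
ii → no match
iii → no match
iv → match
v → match
Total matched: 3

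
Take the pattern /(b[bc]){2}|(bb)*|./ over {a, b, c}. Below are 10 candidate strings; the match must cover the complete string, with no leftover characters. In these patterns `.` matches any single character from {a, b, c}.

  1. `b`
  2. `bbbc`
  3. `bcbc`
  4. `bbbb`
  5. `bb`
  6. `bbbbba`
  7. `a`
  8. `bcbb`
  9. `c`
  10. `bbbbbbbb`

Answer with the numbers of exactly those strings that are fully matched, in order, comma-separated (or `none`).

1, 2, 3, 4, 5, 7, 8, 9, 10

1 → match
2 → match
3 → match
4 → match
5 → match
6 → no match
7 → match
8 → match
9 → match
10 → match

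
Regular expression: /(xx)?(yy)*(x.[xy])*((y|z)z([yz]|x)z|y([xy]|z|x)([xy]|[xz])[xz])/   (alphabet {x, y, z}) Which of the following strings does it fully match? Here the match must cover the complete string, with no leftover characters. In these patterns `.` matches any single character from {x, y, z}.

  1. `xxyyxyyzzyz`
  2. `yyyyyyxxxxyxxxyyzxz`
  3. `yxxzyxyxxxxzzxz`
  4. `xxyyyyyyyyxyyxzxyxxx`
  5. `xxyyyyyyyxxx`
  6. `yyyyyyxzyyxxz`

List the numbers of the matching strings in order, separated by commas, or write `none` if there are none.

1 → match
2 → match
3 → no match
4 → match
5 → match
6 → match

1, 2, 4, 5, 6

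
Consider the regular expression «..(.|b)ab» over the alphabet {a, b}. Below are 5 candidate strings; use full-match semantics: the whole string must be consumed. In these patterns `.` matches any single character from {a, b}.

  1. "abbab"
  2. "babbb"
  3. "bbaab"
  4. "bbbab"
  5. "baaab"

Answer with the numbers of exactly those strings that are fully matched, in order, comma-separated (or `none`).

1, 3, 4, 5

1 → match
2 → no match — must end with "ab"
3 → match
4 → match
5 → match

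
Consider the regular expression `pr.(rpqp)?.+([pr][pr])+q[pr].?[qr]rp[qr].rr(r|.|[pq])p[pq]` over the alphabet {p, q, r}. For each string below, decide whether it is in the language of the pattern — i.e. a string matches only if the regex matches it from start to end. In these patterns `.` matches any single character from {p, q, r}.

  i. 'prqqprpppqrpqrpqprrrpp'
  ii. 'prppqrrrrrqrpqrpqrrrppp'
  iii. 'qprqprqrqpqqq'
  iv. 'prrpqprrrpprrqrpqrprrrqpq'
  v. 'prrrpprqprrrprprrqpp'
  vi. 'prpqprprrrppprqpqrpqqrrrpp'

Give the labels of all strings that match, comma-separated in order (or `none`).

i → match
ii → match
iii → no match — must start with 'pr'
iv → no match
v → match
vi → match

i, ii, v, vi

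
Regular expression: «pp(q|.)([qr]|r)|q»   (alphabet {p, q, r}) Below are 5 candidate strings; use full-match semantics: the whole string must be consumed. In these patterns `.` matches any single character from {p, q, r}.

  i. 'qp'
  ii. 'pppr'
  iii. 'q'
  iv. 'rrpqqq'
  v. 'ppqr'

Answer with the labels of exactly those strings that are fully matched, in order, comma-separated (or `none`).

ii, iii, v

i → no match
ii → match
iii → match
iv → no match
v → match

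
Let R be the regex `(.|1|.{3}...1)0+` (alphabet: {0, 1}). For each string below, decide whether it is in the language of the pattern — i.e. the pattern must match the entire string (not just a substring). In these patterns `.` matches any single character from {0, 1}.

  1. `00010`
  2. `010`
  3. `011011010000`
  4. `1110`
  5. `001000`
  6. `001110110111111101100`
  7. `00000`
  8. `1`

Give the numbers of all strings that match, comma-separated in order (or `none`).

1 → no match
2 → no match
3 → no match
4 → no match
5 → no match
6 → no match
7 → match
8 → no match — must end with `0`

7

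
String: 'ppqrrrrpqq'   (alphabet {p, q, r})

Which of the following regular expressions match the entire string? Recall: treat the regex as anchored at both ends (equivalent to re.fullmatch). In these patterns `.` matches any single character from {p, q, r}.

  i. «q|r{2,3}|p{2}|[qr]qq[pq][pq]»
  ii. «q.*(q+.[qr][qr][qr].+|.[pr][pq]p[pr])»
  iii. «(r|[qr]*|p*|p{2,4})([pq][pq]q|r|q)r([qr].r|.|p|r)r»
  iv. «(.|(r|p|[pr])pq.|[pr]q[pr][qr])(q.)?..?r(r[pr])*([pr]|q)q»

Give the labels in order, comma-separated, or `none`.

i → no match
ii → no match — must start with 'q'
iii → no match — must end with 'r'
iv → match

iv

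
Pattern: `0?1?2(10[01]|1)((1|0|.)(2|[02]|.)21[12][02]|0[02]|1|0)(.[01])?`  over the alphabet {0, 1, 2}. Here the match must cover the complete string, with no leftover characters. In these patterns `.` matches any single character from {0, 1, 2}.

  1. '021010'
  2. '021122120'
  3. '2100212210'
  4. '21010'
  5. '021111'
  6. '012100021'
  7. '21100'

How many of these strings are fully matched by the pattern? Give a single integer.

7

1. '021010' → match
2. '021122120' → match
3. '2100212210' → match
4. '21010' → match
5. '021111' → match
6. '012100021' → match
7. '21100' → match
Total matched: 7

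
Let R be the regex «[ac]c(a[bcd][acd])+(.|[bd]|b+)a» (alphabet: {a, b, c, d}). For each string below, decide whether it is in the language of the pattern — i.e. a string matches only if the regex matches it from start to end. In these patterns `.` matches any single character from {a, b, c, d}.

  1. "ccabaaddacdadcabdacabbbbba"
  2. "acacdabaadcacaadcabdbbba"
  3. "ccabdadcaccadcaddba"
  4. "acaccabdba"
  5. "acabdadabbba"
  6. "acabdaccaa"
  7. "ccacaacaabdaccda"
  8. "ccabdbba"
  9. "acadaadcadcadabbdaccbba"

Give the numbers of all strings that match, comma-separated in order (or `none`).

1 → match
2 → match
3 → match
4 → match
5 → match
6 → match
7 → match
8 → match
9 → no match

1, 2, 3, 4, 5, 6, 7, 8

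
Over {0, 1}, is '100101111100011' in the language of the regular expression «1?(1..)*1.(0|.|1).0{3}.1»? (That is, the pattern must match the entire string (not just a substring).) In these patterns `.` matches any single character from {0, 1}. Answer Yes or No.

Yes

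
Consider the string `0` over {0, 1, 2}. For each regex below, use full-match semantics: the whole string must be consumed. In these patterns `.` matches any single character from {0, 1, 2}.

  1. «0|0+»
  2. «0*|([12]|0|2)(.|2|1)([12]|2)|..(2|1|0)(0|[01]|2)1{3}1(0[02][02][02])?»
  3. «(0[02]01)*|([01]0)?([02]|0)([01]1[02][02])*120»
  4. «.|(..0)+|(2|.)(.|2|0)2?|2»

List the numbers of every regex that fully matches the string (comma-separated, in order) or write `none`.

1, 2, 4

1 → match
2 → match
3 → no match
4 → match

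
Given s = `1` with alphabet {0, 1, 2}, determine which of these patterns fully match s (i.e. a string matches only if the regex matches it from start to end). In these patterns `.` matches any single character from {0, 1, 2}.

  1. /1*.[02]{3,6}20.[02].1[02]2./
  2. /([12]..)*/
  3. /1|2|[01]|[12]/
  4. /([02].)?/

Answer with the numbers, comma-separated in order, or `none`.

3

1 → no match
2 → no match
3 → match
4 → no match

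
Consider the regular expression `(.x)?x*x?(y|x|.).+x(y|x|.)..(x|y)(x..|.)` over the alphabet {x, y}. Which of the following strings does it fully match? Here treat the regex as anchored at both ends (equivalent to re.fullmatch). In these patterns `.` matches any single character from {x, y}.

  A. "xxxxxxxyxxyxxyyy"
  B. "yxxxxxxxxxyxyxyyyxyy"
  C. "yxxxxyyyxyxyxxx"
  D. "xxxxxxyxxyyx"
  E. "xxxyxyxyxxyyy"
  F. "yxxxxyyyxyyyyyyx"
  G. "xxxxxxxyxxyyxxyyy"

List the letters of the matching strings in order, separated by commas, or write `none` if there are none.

A → no match
B → no match
C → no match
D. "xxxxxxyxxyyx" → no match
E → no match
F → no match
G → no match

none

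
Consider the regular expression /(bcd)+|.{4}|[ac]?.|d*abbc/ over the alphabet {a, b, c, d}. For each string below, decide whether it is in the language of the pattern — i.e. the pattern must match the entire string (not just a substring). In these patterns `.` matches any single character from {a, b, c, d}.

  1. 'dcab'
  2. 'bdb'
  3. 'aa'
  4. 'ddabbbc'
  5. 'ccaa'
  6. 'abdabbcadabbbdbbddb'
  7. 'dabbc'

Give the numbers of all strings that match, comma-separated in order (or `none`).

1 → match
2 → no match
3 → match
4 → no match
5 → match
6 → no match
7 → match

1, 3, 5, 7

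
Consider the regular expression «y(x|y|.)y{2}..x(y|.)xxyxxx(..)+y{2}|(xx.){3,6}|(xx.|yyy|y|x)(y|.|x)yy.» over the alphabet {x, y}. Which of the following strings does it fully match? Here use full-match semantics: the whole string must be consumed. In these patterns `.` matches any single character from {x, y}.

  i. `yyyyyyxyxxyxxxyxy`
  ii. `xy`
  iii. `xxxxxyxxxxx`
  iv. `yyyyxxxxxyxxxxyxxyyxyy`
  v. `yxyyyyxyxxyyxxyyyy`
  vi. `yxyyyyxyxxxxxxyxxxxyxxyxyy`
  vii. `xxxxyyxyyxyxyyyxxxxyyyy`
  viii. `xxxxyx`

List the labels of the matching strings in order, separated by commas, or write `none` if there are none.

i → no match
ii → no match
iii → no match
iv → no match
v → no match
vi → no match
vii → no match
viii → no match

none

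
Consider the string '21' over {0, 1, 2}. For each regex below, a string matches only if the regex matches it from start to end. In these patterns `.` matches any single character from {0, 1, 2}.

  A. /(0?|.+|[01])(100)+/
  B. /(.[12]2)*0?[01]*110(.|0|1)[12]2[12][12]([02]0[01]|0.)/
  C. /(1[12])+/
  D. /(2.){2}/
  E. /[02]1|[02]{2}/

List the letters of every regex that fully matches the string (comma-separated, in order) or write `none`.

E

A → no match — must end with '100'
B → no match
C → no match — must start with '1'
D → no match
E → match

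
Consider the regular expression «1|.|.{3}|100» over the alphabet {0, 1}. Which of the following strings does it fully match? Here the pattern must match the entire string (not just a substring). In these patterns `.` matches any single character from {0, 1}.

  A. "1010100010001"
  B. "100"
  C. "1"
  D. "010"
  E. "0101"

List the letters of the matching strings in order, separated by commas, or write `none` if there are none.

A → no match
B → match
C → match
D → match
E → no match

B, C, D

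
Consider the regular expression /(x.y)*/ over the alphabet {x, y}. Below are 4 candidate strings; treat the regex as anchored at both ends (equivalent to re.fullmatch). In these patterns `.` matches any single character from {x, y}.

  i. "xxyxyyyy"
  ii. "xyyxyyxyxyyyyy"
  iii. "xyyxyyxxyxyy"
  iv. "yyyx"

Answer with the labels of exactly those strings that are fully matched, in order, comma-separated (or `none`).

i. "xxyxyyyy" → no match
ii → no match
iii. "xyyxyyxxyxyy" → match
iv. "yyyx" → no match

iii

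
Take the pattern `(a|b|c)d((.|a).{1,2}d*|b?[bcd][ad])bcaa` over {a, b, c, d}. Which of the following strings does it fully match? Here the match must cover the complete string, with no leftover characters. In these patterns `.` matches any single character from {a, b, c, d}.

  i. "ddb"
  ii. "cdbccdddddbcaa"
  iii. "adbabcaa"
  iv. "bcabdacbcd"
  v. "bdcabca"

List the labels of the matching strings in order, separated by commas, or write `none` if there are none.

ii, iii

i → no match — must end with "bcaa"
ii → match
iii → match
iv → no match — must end with "bcaa"
v → no match — must end with "bcaa"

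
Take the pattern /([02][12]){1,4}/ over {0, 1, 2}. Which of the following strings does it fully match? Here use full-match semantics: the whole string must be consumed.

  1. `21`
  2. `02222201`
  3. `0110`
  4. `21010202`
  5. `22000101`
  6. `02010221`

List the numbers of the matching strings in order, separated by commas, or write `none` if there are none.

1, 2, 4, 6

1 → match
2 → match
3 → no match
4 → match
5 → no match
6 → match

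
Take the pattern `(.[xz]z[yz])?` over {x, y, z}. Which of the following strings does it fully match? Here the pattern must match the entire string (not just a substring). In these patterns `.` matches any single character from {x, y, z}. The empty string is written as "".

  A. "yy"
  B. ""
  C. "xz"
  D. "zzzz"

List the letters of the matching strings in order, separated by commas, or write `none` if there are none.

B, D

A → no match
B → match
C → no match
D → match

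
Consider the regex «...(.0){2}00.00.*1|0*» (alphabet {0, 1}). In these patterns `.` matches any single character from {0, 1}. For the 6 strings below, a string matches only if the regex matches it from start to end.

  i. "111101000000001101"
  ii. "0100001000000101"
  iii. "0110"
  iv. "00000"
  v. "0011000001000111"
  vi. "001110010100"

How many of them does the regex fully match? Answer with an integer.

3

i → match
ii → no match
iii. "0110" → no match
iv. "00000" → match
v → match
vi. "001110010100" → no match
Total matched: 3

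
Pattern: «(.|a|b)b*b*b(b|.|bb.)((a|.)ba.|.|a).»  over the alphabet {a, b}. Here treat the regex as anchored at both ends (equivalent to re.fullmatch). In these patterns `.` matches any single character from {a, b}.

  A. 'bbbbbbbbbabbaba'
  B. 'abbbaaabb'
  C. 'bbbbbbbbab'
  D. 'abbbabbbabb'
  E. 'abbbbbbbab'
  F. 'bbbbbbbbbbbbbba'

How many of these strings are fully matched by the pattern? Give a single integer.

4

A → match
B → no match
C → match
D → no match
E → match
F → match
Total matched: 4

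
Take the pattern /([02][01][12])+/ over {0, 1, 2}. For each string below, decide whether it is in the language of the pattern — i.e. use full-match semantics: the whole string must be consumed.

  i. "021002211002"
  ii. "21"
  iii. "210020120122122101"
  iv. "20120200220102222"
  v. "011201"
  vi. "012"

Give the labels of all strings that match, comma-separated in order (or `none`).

i → no match
ii → no match
iii → no match
iv → no match
v → match
vi → match

v, vi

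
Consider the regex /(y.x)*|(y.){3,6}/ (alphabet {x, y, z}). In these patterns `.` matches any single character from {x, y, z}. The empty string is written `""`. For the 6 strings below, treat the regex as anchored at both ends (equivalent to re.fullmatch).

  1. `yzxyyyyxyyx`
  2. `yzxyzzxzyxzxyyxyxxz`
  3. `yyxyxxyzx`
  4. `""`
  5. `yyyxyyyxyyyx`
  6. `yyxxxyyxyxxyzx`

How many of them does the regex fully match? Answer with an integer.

3

1. `yzxyyyyxyyx` → no match
2 → no match
3. `yyxyxxyzx` → match
4. `""` → match
5. `yyyxyyyxyyyx` → match
6 → no match
Total matched: 3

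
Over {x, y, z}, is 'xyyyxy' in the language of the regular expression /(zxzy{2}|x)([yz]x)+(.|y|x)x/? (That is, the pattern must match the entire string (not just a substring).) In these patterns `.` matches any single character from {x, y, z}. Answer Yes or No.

Every match must end with 'x', but 'xyyyxy' does not.

No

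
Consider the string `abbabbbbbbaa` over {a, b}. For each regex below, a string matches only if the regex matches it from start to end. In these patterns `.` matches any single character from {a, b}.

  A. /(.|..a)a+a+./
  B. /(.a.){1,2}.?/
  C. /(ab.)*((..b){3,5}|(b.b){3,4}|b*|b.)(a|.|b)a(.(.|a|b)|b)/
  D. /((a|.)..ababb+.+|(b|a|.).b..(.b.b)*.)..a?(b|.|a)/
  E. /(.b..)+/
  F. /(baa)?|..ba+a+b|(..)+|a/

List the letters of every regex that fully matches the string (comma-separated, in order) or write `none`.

E, F

A → no match
B → no match
C → no match
D → no match
E → match
F → match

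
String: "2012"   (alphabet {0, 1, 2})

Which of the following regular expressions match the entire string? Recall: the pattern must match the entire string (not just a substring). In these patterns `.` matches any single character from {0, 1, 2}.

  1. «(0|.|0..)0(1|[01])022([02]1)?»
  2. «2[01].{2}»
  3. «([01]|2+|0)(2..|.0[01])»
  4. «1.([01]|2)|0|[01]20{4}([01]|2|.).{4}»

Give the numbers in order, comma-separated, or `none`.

2

1 → no match
2 → match
3 → no match
4 → no match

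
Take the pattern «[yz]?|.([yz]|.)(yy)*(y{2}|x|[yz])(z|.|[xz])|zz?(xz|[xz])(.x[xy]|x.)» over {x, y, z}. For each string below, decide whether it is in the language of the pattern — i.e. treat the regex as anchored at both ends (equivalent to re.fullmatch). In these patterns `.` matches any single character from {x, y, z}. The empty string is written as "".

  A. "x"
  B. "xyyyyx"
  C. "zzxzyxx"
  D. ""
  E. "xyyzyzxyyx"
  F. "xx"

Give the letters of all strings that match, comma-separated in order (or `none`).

A → no match
B → match
C → match
D → match
E → no match
F → no match

B, C, D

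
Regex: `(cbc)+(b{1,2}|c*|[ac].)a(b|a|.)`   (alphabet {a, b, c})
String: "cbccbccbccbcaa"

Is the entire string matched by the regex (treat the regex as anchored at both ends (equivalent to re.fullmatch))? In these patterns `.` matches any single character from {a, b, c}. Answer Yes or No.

Yes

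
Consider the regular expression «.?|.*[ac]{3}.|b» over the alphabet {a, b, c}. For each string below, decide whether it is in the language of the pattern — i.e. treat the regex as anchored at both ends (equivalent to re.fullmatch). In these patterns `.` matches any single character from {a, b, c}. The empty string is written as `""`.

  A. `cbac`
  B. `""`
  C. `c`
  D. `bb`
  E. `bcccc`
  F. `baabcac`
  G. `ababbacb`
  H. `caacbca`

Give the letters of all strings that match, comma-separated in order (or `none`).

B, C, E

A. `cbac` → no match
B. `""` → match
C. `c` → match
D. `bb` → no match
E. `bcccc` → match
F. `baabcac` → no match
G. `ababbacb` → no match
H. `caacbca` → no match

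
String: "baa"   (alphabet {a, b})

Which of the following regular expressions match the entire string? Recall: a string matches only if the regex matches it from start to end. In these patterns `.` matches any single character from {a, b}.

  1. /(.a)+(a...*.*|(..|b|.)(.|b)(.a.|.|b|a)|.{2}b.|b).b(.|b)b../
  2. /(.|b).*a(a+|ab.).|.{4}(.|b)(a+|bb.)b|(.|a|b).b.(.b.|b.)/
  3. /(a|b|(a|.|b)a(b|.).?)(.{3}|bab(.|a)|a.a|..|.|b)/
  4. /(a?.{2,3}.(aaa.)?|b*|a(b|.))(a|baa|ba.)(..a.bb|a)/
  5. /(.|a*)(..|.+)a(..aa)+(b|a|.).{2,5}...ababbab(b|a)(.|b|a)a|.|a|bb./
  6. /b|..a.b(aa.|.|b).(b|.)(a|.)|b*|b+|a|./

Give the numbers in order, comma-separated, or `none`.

1 → no match
2 → no match
3 → match
4 → match
5 → no match
6 → no match

3, 4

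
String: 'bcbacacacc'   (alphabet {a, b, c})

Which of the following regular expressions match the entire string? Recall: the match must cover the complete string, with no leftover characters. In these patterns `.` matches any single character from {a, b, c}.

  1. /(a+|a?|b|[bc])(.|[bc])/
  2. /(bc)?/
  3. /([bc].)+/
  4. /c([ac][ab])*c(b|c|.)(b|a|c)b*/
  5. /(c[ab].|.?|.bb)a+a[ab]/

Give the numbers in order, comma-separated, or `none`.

1 → no match
2 → no match
3 → match
4 → no match — must start with 'c'
5 → no match

3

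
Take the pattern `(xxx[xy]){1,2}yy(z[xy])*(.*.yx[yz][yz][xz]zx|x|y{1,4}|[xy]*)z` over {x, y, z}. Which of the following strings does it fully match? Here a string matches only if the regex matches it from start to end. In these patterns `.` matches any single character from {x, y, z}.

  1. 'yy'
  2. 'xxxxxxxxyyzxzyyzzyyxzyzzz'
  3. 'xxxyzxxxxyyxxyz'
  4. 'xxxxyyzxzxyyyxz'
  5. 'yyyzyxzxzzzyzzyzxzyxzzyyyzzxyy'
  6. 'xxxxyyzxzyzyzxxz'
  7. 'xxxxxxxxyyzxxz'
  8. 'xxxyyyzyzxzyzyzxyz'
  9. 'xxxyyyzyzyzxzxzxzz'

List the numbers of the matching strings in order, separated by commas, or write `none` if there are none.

1 → no match — must start with 'xxx'
2 → no match
3 → no match
4 → match
5 → no match — must start with 'xxx'
6 → match
7 → match
8 → match
9 → no match

4, 6, 7, 8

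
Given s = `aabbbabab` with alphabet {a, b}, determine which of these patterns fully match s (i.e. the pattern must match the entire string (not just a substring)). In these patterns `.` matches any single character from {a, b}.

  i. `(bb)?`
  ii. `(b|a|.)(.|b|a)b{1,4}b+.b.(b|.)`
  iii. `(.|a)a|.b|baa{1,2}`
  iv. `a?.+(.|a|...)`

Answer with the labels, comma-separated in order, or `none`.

ii, iv

i → no match
ii → match
iii → no match
iv → match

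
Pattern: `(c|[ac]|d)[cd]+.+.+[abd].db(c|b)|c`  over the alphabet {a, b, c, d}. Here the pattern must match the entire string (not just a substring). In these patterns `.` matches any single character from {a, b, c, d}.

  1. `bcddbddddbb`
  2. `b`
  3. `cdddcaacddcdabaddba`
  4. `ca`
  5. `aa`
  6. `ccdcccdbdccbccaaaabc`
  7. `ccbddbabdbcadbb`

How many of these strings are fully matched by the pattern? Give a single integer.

1 → no match
2 → no match
3 → no match
4 → no match
5 → no match
6 → no match
7 → no match
Total matched: 0

0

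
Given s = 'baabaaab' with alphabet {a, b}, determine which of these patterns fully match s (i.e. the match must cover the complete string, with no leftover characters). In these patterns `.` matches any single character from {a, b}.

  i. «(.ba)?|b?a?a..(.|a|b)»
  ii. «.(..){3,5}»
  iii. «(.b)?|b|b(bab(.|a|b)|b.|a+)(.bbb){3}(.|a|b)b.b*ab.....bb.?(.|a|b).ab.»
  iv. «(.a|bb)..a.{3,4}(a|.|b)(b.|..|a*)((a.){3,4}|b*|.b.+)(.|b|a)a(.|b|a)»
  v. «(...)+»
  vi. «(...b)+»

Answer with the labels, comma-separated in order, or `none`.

vi

i → no match
ii → no match
iii → no match
iv → no match
v → no match
vi → match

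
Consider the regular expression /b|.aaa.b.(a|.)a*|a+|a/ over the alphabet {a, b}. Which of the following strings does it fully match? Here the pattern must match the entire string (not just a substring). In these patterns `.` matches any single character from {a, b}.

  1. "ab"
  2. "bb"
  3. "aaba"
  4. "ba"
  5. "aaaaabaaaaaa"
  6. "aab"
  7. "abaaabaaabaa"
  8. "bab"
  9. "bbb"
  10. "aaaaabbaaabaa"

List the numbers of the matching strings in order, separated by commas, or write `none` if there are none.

5

1 → no match
2 → no match
3 → no match
4 → no match
5 → match
6 → no match
7 → no match
8 → no match
9 → no match
10 → no match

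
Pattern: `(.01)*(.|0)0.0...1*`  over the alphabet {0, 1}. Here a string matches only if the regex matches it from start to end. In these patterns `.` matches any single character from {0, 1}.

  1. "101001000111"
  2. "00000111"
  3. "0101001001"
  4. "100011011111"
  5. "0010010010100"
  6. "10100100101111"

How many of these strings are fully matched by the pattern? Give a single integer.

5

1. "101001000111" → match
2. "00000111" → match
3. "0101001001" → no match
4. "100011011111" → match
5 → match
6 → match
Total matched: 5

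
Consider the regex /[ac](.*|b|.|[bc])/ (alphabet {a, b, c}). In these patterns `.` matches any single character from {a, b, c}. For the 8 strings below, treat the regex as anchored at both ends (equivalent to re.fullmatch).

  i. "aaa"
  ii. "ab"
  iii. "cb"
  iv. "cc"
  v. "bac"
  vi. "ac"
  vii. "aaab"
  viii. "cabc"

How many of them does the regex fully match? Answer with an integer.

7

i → match
ii → match
iii → match
iv → match
v → no match
vi → match
vii → match
viii → match
Total matched: 7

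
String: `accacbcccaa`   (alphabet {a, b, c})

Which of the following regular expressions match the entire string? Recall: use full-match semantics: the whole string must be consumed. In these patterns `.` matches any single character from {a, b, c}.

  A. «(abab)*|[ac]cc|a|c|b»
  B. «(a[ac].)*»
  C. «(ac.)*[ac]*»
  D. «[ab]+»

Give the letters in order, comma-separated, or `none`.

A → no match
B → no match
C → match
D → no match

C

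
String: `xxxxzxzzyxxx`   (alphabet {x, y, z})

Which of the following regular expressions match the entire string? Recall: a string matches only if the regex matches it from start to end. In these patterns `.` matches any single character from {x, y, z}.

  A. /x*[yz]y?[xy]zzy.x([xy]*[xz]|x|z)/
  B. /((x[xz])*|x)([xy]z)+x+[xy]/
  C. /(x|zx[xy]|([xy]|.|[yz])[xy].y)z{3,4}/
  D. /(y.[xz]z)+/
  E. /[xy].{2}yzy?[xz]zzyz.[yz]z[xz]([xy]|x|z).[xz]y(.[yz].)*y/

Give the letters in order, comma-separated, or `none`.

A → match
B → no match
C → no match — must end with `z`
D → no match — must start with `y`
E → no match — must end with `y`

A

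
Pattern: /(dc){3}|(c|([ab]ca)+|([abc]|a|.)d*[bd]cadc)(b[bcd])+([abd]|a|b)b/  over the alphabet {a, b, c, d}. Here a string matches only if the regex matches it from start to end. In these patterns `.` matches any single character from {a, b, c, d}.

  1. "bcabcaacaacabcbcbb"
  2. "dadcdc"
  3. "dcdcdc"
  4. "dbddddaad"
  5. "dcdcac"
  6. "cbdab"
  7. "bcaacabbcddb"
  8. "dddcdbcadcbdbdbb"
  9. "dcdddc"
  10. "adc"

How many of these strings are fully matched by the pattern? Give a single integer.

3

1 → match
2. "dadcdc" → no match
3. "dcdcdc" → match
4. "dbddddaad" → no match
5. "dcdcac" → no match
6. "cbdab" → match
7. "bcaacabbcddb" → no match
8 → no match
9. "dcdddc" → no match
10. "adc" → no match
Total matched: 3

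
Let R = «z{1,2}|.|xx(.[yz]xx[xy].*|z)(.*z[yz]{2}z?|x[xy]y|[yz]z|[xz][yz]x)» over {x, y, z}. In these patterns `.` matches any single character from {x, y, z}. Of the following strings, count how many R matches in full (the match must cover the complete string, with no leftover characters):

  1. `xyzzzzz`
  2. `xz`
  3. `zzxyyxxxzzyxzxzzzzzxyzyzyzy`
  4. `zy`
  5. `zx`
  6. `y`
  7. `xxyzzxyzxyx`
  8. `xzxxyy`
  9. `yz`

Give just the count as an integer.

1

1 → no match
2 → no match
3 → no match
4 → no match
5 → no match
6 → match
7 → no match
8 → no match
9 → no match
Total matched: 1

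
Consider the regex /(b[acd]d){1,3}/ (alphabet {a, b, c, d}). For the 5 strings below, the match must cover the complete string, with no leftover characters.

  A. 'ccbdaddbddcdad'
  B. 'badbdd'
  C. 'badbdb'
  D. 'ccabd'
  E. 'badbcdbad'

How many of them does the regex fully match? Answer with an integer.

A → no match — must start with 'b'
B. 'badbdd' → match
C. 'badbdb' → no match — must end with 'd'
D. 'ccabd' → no match — must start with 'b'
E. 'badbcdbad' → match
Total matched: 2

2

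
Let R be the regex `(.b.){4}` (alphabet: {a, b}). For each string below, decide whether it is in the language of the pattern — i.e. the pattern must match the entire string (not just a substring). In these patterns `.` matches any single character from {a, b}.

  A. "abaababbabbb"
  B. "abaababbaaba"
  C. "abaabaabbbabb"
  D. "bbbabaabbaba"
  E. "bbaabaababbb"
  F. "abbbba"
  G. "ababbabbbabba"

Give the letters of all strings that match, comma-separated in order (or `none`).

A. "abaababbabbb" → match
B. "abaababbaaba" → match
C → no match
D. "bbbabaabbaba" → match
E. "bbaabaababbb" → match
F. "abbbba" → no match
G → no match

A, B, D, E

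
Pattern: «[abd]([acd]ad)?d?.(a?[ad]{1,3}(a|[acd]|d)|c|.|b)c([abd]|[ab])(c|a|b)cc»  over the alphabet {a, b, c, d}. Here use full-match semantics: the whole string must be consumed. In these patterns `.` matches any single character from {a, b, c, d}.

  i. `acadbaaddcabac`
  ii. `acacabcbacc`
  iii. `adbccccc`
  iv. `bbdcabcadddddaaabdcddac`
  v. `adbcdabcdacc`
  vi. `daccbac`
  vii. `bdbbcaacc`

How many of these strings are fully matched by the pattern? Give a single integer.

i → no match — must end with `cc`
ii → no match
iii → no match
iv → no match — must end with `cc`
v → no match
vi → no match — must end with `cc`
vii → match
Total matched: 1

1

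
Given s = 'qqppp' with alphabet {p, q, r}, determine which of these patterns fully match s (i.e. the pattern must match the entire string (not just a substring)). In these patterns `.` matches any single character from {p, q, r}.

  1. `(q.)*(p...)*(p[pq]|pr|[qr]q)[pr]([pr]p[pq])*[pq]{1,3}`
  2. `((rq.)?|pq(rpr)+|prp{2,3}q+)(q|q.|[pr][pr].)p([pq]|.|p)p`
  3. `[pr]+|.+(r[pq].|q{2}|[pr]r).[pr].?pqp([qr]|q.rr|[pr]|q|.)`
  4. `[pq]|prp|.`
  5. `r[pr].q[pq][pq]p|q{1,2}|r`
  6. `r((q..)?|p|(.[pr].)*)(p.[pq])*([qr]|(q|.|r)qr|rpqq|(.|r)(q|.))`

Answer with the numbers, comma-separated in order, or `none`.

1 → match
2 → match
3 → no match
4 → no match
5 → no match
6 → no match — must start with 'r'

1, 2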